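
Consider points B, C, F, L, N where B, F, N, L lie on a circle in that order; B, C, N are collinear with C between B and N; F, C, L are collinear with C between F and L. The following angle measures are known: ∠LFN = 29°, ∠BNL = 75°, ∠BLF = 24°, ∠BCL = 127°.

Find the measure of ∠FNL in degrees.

1. ∠BFL = 75°  [same arc BL]
2. ∠FBL = 81°  [△BFL]
3. ∠FNL = 99°  [cyclic BFNL, opposite ∠B+∠N]

∠FNL = 99°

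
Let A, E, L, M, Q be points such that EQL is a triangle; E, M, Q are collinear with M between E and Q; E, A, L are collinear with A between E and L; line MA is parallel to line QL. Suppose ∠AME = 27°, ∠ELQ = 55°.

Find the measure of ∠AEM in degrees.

1. ∠EQL = 27°  [MA∥QL, corresponding at M]
2. ∠LEQ = 98°  [△EQL]
3. ∠AEM = 98°  [M on EQ, A on EL]

∠AEM = 98°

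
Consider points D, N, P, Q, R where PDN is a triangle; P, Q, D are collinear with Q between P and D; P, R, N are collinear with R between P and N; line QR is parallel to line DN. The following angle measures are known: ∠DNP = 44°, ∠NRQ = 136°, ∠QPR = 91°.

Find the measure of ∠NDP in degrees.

∠NDP = 45°

1. ∠PRQ = 44°  [QR∥DN, corresponding at R]
2. ∠PQR = 45°  [△PQR]
3. ∠NDP = 45°  [QR∥DN, corresponding at Q]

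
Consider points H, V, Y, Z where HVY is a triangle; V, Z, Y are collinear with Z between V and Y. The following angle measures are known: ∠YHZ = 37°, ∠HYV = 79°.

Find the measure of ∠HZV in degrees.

∠HZV = 116°

1. ∠HYZ = 79°  [Z on ray YV]
2. ∠HZY = 64°  [△HZY]
3. ∠HZV = 116°  [linear pair at Z on VY]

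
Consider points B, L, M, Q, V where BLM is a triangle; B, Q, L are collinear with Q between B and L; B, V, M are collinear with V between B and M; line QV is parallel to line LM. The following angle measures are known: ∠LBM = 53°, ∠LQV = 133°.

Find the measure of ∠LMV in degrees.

∠LMV = 80°

1. ∠QBV = 53°  [Q on BL, V on BM]
2. ∠BQV = 47°  [linear pair at Q on BL]
3. ∠BVQ = 80°  [△BQV]
4. ∠MVQ = 100°  [linear pair at V on BM]
5. ∠LMV = 80°  [QV∥LM, co-interior at M–V]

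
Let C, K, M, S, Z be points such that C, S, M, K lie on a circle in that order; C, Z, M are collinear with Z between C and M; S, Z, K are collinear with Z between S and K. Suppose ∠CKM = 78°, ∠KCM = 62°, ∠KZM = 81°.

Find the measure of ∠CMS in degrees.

1. ∠KSM = 62°  [same arc MK]
2. ∠CZS = 81°  [vertical angles at Z]
3. ∠MZS = 99°  [linear pair at Z on CM]
4. ∠CMS = 19°  [△SZM]

∠CMS = 19°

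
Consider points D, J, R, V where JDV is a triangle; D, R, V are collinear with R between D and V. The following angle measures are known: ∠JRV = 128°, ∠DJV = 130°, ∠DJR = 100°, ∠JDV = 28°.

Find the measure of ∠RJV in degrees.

∠RJV = 30°

1. ∠DVJ = 22°  [△JDV]
2. ∠JVR = 22°  [R on ray VD]
3. ∠RJV = 30°  [△JRV]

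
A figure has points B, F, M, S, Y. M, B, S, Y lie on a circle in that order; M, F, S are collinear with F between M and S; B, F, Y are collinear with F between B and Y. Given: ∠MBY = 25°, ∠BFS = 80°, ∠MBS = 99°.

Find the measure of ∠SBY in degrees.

1. ∠MSY = 25°  [same arc MY]
2. ∠MYS = 81°  [cyclic MBSY, opposite ∠B+∠Y]
3. ∠SMY = 74°  [△MSY]
4. ∠SBY = 74°  [same arc SY]

∠SBY = 74°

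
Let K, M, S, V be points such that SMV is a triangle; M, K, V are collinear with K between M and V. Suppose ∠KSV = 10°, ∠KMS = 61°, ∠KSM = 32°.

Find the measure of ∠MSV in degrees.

∠MSV = 42°

1. ∠MKS = 87°  [△SMK]
2. ∠SMV = 61°  [K on ray MV]
3. ∠SKV = 93°  [linear pair at K on MV]
4. ∠KVS = 77°  [△SKV]
5. ∠MVS = 77°  [K on ray VM]
6. ∠MSV = 42°  [△SMV]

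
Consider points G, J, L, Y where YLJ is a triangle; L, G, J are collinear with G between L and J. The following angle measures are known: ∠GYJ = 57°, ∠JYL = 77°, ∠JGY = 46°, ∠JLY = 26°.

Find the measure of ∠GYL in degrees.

∠GYL = 20°

1. ∠LGY = 134°  [linear pair at G on LJ]
2. ∠GLY = 26°  [G on ray LJ]
3. ∠GYL = 20°  [△YLG]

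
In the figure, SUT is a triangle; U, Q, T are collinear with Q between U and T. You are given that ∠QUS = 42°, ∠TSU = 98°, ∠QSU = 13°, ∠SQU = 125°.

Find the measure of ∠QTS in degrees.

1. ∠SUT = 42°  [Q on ray UT]
2. ∠STU = 40°  [△SUT]
3. ∠QTS = 40°  [Q on ray TU]

∠QTS = 40°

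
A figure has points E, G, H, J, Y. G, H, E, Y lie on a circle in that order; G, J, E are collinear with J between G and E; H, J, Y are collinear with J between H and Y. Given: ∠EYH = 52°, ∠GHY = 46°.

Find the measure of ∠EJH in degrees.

1. ∠EGH = 52°  [same arc HE]
2. ∠GJH = 82°  [△GJH]
3. ∠EJH = 98°  [linear pair at J on GE]

∠EJH = 98°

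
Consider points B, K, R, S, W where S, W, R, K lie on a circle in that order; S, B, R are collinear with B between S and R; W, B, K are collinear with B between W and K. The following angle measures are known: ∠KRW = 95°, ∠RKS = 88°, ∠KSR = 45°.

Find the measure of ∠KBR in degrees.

1. ∠KRS = 47°  [△SRK]
2. ∠KWR = 45°  [same arc RK]
3. ∠RKW = 40°  [△WRK]
4. ∠KBR = 93°  [△RBK]

∠KBR = 93°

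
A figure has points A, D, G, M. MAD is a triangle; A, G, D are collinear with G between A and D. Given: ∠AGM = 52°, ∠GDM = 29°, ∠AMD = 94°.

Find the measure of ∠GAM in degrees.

∠GAM = 57°

1. ∠ADM = 29°  [G on ray DA]
2. ∠DAM = 57°  [△MAD]
3. ∠GAM = 57°  [G on ray AD]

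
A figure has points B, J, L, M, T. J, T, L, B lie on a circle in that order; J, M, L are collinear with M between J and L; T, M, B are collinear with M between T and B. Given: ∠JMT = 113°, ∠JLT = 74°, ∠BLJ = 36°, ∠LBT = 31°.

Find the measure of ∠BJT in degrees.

∠BJT = 70°

1. ∠JBT = 74°  [same arc JT]
2. ∠BTJ = 36°  [same arc JB]
3. ∠BJT = 70°  [△JTB]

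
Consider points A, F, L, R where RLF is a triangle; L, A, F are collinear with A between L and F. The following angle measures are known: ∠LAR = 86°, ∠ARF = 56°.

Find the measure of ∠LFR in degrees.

1. ∠FAR = 94°  [linear pair at A on LF]
2. ∠AFR = 30°  [△RAF]
3. ∠LFR = 30°  [A on ray FL]

∠LFR = 30°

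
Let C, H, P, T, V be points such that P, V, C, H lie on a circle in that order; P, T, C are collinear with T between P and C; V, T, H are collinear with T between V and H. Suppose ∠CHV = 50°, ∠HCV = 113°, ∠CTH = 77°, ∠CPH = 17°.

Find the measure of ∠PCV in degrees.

∠PCV = 60°

1. ∠HTP = 103°  [linear pair at T on PC]
2. ∠PHV = 60°  [△PTH]
3. ∠PCV = 60°  [same arc PV]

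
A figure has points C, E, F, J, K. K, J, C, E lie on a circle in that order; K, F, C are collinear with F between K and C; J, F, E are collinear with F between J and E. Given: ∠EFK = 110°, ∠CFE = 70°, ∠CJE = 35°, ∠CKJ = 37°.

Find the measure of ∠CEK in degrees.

∠CEK = 72°

1. ∠CFJ = 110°  [vertical angles at F]
2. ∠JCK = 35°  [△JFC]
3. ∠CJK = 108°  [△KJC]
4. ∠CEK = 72°  [cyclic KJCE, opposite ∠J+∠E]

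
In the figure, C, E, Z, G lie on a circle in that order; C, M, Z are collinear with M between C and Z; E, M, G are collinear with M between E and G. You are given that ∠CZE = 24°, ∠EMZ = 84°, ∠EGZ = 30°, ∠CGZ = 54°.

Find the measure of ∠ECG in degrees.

∠ECG = 102°

1. ∠GEZ = 72°  [△EMZ]
2. ∠EZG = 78°  [△EZG]
3. ∠ECG = 102°  [cyclic CEZG, opposite ∠C+∠Z]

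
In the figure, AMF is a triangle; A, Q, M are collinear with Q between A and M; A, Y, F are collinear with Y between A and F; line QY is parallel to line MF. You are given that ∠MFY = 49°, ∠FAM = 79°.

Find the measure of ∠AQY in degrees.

1. ∠AFM = 49°  [Y on ray FA]
2. ∠AMF = 52°  [△AMF]
3. ∠AQY = 52°  [QY∥MF, corresponding at Q]

∠AQY = 52°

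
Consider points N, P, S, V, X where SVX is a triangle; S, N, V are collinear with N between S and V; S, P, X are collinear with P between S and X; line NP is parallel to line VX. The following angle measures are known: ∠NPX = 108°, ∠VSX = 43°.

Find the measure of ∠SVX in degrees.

∠SVX = 65°

1. ∠NPS = 72°  [linear pair at P on SX]
2. ∠NSP = 43°  [N on SV, P on SX]
3. ∠PNS = 65°  [△SNP]
4. ∠SVX = 65°  [NP∥VX, corresponding at N]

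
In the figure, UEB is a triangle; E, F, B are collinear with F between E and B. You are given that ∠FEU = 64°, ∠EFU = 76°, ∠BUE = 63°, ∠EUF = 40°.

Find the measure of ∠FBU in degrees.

∠FBU = 53°

1. ∠BEU = 64°  [F on ray EB]
2. ∠EBU = 53°  [△UEB]
3. ∠FBU = 53°  [F on ray BE]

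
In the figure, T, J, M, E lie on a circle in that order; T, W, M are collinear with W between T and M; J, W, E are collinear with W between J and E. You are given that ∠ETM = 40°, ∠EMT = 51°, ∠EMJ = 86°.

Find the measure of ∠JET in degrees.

∠JET = 35°

1. ∠EJT = 51°  [same arc TE]
2. ∠ETJ = 94°  [cyclic TJME, opposite ∠T+∠M]
3. ∠JET = 35°  [△TJE]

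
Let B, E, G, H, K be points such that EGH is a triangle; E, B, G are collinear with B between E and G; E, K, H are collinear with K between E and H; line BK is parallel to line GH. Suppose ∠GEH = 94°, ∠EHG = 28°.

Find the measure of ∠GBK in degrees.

∠GBK = 122°

1. ∠EGH = 58°  [△EGH]
2. ∠EBK = 58°  [BK∥GH, corresponding at B]
3. ∠GBK = 122°  [linear pair at B on EG]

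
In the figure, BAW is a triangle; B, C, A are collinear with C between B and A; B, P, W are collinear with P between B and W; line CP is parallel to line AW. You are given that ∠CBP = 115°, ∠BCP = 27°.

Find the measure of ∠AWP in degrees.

∠AWP = 38°

1. ∠BPC = 38°  [△BCP]
2. ∠CPW = 142°  [linear pair at P on BW]
3. ∠AWP = 38°  [CP∥AW, co-interior at W–P]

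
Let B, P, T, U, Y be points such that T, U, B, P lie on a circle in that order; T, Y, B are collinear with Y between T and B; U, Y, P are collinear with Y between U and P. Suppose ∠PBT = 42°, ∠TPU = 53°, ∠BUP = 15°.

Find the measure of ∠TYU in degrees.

∠TYU = 68°

1. ∠TBU = 53°  [same arc TU]
2. ∠BYU = 112°  [△UYB]
3. ∠TYU = 68°  [linear pair at Y on TB]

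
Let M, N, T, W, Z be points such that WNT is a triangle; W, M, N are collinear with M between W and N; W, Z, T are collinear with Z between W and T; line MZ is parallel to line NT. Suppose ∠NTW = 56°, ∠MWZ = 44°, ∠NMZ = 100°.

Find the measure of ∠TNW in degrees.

1. ∠MZW = 56°  [MZ∥NT, corresponding at Z]
2. ∠WMZ = 80°  [△WMZ]
3. ∠TNW = 80°  [MZ∥NT, corresponding at M]

∠TNW = 80°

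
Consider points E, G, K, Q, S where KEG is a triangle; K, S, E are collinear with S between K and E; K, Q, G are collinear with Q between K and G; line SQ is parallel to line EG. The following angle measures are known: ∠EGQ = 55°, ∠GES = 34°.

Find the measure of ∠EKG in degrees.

1. ∠EGK = 55°  [Q on ray GK]
2. ∠GEK = 34°  [S on ray EK]
3. ∠EKG = 91°  [△KEG]

∠EKG = 91°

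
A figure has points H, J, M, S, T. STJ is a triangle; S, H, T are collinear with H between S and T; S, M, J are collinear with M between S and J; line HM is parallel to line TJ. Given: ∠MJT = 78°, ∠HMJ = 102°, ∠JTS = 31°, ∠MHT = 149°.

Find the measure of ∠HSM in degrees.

1. ∠HMS = 78°  [linear pair at M on SJ]
2. ∠MHS = 31°  [HM∥TJ, corresponding at H]
3. ∠HSM = 71°  [△SHM]

∠HSM = 71°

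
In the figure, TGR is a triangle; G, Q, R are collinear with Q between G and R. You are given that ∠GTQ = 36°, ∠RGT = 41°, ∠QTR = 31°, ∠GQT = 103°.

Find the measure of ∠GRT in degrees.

1. ∠RQT = 77°  [linear pair at Q on GR]
2. ∠QRT = 72°  [△TQR]
3. ∠GRT = 72°  [Q on ray RG]

∠GRT = 72°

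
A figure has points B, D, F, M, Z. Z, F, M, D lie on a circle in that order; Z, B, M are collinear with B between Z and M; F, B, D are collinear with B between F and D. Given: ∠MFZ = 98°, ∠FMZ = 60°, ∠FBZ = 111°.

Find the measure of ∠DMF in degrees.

1. ∠FZM = 22°  [△ZFM]
2. ∠FBM = 69°  [linear pair at B on ZM]
3. ∠FDM = 22°  [same arc FM]
4. ∠DFM = 51°  [△FBM]
5. ∠DMF = 107°  [△FMD]

∠DMF = 107°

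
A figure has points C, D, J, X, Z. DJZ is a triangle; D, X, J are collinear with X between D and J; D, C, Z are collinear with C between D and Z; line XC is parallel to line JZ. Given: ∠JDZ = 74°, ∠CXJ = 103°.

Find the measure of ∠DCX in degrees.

∠DCX = 29°

1. ∠CDX = 74°  [X on DJ, C on DZ]
2. ∠CXD = 77°  [linear pair at X on DJ]
3. ∠DCX = 29°  [△DXC]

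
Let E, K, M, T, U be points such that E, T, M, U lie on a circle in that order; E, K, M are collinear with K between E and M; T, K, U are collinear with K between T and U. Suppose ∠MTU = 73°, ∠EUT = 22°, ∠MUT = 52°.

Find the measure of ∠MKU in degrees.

∠MKU = 95°

1. ∠MEU = 73°  [same arc MU]
2. ∠EKU = 85°  [△EKU]
3. ∠MKU = 95°  [linear pair at K on EM]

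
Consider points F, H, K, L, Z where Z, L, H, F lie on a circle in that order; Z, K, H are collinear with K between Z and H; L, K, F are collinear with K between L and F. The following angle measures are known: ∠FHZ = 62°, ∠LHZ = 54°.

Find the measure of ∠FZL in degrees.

1. ∠FLZ = 62°  [same arc ZF]
2. ∠LFZ = 54°  [same arc ZL]
3. ∠FZL = 64°  [△ZLF]

∠FZL = 64°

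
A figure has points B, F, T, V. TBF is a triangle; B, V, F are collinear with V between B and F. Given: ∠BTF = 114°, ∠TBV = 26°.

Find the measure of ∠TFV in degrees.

1. ∠FBT = 26°  [V on ray BF]
2. ∠BFT = 40°  [△TBF]
3. ∠TFV = 40°  [V on ray FB]

∠TFV = 40°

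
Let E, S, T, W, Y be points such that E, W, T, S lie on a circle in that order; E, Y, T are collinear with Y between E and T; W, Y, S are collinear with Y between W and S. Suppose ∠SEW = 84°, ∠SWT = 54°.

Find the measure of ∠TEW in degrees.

∠TEW = 30°

1. ∠STW = 96°  [cyclic EWTS, opposite ∠E+∠T]
2. ∠TSW = 30°  [△WTS]
3. ∠TEW = 30°  [same arc WT]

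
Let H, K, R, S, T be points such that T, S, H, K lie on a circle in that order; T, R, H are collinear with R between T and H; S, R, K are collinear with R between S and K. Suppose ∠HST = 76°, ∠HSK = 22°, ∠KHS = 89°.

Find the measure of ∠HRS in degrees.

∠HRS = 123°

1. ∠HKS = 69°  [△SHK]
2. ∠HTS = 69°  [same arc SH]
3. ∠SHT = 35°  [△TSH]
4. ∠HRS = 123°  [△SRH]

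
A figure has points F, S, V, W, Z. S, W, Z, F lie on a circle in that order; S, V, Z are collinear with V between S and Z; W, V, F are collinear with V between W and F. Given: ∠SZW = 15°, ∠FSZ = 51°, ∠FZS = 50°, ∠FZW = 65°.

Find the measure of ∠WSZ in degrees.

∠WSZ = 64°

1. ∠FWZ = 51°  [same arc ZF]
2. ∠WFZ = 64°  [△WZF]
3. ∠WSZ = 64°  [same arc WZ]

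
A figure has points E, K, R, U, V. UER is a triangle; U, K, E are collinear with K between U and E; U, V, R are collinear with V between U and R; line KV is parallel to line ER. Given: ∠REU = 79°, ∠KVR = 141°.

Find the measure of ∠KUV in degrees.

1. ∠UKV = 79°  [KV∥ER, corresponding at K]
2. ∠KVU = 39°  [linear pair at V on UR]
3. ∠KUV = 62°  [△UKV]

∠KUV = 62°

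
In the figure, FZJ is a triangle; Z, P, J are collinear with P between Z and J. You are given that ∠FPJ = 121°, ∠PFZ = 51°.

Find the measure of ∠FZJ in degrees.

1. ∠FPZ = 59°  [linear pair at P on ZJ]
2. ∠FZP = 70°  [△FZP]
3. ∠FZJ = 70°  [P on ray ZJ]

∠FZJ = 70°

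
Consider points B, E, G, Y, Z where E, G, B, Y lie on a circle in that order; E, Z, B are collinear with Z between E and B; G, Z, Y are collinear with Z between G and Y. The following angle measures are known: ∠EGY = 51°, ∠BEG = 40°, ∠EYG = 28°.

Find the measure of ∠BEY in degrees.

1. ∠GEY = 101°  [△EGY]
2. ∠BYG = 40°  [same arc GB]
3. ∠GBY = 79°  [cyclic EGBY, opposite ∠E+∠B]
4. ∠BGY = 61°  [△GBY]
5. ∠BEY = 61°  [same arc BY]

∠BEY = 61°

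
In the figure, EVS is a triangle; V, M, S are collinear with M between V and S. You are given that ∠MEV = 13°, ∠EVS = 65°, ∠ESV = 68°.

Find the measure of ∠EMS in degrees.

1. ∠EVM = 65°  [M on ray VS]
2. ∠EMV = 102°  [△EVM]
3. ∠EMS = 78°  [linear pair at M on VS]

∠EMS = 78°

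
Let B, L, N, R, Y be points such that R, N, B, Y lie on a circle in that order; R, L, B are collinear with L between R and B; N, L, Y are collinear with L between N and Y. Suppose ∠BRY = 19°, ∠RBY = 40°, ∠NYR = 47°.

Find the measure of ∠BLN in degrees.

1. ∠BNY = 19°  [same arc BY]
2. ∠NBR = 47°  [same arc RN]
3. ∠BLN = 114°  [△NLB]

∠BLN = 114°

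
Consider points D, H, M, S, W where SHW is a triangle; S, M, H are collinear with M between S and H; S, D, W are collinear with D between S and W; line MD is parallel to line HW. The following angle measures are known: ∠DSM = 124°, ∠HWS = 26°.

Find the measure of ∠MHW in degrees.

∠MHW = 30°

1. ∠HSW = 124°  [M on SH, D on SW]
2. ∠SHW = 30°  [△SHW]
3. ∠MHW = 30°  [M on ray HS]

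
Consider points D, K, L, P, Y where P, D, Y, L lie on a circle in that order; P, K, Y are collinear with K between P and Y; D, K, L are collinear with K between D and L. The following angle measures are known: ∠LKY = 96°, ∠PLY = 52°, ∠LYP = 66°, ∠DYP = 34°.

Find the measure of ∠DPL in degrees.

∠DPL = 80°

1. ∠LDP = 66°  [same arc PL]
2. ∠DLP = 34°  [same arc PD]
3. ∠DPL = 80°  [△PDL]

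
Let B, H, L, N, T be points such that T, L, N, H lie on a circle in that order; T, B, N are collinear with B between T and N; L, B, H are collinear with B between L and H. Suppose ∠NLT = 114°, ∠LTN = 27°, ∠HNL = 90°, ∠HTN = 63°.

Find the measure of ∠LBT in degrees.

1. ∠LNT = 39°  [△TLN]
2. ∠LHN = 27°  [same arc LN]
3. ∠HLN = 63°  [△LNH]
4. ∠LBN = 78°  [△LBN]
5. ∠LBT = 102°  [linear pair at B on TN]

∠LBT = 102°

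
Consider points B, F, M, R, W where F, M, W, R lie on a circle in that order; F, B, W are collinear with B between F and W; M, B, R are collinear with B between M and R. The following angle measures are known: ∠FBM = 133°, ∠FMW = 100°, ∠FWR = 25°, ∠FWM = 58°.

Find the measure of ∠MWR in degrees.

1. ∠RBW = 133°  [vertical angles at B]
2. ∠MBW = 47°  [linear pair at B on FW]
3. ∠MRW = 22°  [△WBR]
4. ∠RMW = 75°  [△MBW]
5. ∠MWR = 83°  [△MWR]

∠MWR = 83°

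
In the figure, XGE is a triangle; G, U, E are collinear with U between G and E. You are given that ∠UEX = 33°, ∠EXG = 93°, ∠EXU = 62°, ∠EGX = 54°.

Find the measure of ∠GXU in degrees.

1. ∠EUX = 85°  [△XUE]
2. ∠UGX = 54°  [U on ray GE]
3. ∠GUX = 95°  [linear pair at U on GE]
4. ∠GXU = 31°  [△XGU]

∠GXU = 31°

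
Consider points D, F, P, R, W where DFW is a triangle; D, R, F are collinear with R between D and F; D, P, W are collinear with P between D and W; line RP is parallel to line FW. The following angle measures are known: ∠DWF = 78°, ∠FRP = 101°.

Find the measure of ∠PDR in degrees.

∠PDR = 23°

1. ∠DPR = 78°  [RP∥FW, corresponding at P]
2. ∠DRP = 79°  [linear pair at R on DF]
3. ∠PDR = 23°  [△DRP]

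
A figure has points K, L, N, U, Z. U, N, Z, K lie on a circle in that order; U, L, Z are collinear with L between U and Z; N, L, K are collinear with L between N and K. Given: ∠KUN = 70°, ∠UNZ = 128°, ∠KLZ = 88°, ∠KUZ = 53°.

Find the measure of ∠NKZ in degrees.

∠NKZ = 17°

1. ∠KZN = 110°  [cyclic UNZK, opposite ∠U+∠Z]
2. ∠KNZ = 53°  [same arc ZK]
3. ∠NKZ = 17°  [△NZK]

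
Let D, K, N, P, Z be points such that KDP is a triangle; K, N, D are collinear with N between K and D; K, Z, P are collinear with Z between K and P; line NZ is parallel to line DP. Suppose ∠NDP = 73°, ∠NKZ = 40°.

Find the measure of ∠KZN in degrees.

∠KZN = 67°

1. ∠KDP = 73°  [N on ray DK]
2. ∠DKP = 40°  [N on KD, Z on KP]
3. ∠DPK = 67°  [△KDP]
4. ∠KZN = 67°  [NZ∥DP, corresponding at Z]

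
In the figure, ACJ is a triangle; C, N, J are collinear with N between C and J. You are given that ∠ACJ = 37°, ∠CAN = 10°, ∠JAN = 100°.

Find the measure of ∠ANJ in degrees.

1. ∠ACN = 37°  [N on ray CJ]
2. ∠ANC = 133°  [△ACN]
3. ∠ANJ = 47°  [linear pair at N on CJ]

∠ANJ = 47°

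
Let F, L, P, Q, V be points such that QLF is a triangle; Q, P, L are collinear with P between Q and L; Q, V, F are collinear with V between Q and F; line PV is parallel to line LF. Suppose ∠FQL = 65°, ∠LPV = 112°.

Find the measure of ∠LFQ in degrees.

1. ∠PQV = 65°  [P on QL, V on QF]
2. ∠QPV = 68°  [linear pair at P on QL]
3. ∠PVQ = 47°  [△QPV]
4. ∠LFQ = 47°  [PV∥LF, corresponding at V]

∠LFQ = 47°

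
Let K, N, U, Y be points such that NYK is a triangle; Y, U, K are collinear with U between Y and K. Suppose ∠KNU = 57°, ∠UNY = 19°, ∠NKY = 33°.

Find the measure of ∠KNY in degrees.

∠KNY = 76°

1. ∠NKU = 33°  [U on ray KY]
2. ∠KUN = 90°  [△NUK]
3. ∠NUY = 90°  [linear pair at U on YK]
4. ∠NYU = 71°  [△NYU]
5. ∠KYN = 71°  [U on ray YK]
6. ∠KNY = 76°  [△NYK]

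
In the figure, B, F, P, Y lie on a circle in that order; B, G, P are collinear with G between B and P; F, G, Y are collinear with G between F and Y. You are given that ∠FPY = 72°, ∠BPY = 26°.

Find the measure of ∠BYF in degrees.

1. ∠FBY = 108°  [cyclic BFPY, opposite ∠B+∠P]
2. ∠BFY = 26°  [same arc BY]
3. ∠BYF = 46°  [△BFY]

∠BYF = 46°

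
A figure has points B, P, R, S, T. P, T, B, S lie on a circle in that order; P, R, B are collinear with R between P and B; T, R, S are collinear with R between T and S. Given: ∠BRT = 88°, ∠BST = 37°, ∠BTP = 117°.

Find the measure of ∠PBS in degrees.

1. ∠PRS = 88°  [vertical angles at R]
2. ∠BRS = 92°  [linear pair at R on PB]
3. ∠PBS = 51°  [△BRS]

∠PBS = 51°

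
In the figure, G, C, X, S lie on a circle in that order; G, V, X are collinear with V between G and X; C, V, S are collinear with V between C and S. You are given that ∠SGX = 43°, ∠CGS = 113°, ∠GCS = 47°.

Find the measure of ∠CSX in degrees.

1. ∠SCX = 43°  [same arc XS]
2. ∠CXS = 67°  [cyclic GCXS, opposite ∠G+∠X]
3. ∠CSX = 70°  [△CXS]

∠CSX = 70°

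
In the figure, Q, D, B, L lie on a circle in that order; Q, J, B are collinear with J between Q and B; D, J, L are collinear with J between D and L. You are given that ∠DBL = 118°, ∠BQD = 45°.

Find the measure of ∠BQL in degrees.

1. ∠BLD = 45°  [same arc DB]
2. ∠BDL = 17°  [△DBL]
3. ∠BQL = 17°  [same arc BL]

∠BQL = 17°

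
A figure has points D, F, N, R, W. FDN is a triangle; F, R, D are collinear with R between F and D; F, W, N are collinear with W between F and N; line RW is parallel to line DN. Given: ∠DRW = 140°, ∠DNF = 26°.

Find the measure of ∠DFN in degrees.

∠DFN = 114°

1. ∠FRW = 40°  [linear pair at R on FD]
2. ∠FWR = 26°  [RW∥DN, corresponding at W]
3. ∠RFW = 114°  [△FRW]
4. ∠DFN = 114°  [R on FD, W on FN]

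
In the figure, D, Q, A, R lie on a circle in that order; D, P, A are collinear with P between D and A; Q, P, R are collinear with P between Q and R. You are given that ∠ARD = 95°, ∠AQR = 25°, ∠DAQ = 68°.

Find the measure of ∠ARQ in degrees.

∠ARQ = 27°

1. ∠AQD = 85°  [cyclic DQAR, opposite ∠Q+∠R]
2. ∠ADQ = 27°  [△DQA]
3. ∠ARQ = 27°  [same arc QA]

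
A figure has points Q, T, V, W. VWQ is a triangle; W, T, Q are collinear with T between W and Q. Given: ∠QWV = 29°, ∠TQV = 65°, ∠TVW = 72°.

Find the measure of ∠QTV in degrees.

1. ∠TWV = 29°  [T on ray WQ]
2. ∠VTW = 79°  [△VWT]
3. ∠QTV = 101°  [linear pair at T on WQ]

∠QTV = 101°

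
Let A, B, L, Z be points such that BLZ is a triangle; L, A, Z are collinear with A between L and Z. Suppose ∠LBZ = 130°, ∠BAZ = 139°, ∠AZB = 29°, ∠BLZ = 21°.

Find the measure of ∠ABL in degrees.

∠ABL = 118°

1. ∠BAL = 41°  [linear pair at A on LZ]
2. ∠ALB = 21°  [A on ray LZ]
3. ∠ABL = 118°  [△BLA]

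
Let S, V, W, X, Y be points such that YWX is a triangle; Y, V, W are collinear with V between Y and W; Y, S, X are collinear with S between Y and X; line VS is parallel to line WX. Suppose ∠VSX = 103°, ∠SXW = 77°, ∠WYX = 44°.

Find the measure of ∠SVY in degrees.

∠SVY = 59°

1. ∠VSY = 77°  [linear pair at S on YX]
2. ∠SYV = 44°  [V on YW, S on YX]
3. ∠SVY = 59°  [△YVS]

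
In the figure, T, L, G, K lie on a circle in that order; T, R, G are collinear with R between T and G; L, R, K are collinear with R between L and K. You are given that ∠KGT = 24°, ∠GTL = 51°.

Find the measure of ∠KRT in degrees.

∠KRT = 75°

1. ∠GKL = 51°  [same arc LG]
2. ∠GRK = 105°  [△GRK]
3. ∠KRT = 75°  [linear pair at R on TG]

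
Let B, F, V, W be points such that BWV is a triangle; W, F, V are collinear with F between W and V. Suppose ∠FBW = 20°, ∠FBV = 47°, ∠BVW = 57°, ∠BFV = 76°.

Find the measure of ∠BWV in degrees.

∠BWV = 56°

1. ∠BFW = 104°  [linear pair at F on WV]
2. ∠BWF = 56°  [△BWF]
3. ∠BWV = 56°  [F on ray WV]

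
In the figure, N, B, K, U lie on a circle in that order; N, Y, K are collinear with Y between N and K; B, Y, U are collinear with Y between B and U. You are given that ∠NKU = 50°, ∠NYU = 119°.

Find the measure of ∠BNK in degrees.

∠BNK = 69°

1. ∠NBU = 50°  [same arc NU]
2. ∠BYK = 119°  [vertical angles at Y]
3. ∠BYN = 61°  [linear pair at Y on NK]
4. ∠BNK = 69°  [△NYB]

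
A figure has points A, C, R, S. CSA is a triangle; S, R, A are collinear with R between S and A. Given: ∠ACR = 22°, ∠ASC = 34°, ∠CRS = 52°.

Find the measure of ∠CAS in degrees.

∠CAS = 30°

1. ∠ARC = 128°  [linear pair at R on SA]
2. ∠CAR = 30°  [△CRA]
3. ∠CAS = 30°  [R on ray AS]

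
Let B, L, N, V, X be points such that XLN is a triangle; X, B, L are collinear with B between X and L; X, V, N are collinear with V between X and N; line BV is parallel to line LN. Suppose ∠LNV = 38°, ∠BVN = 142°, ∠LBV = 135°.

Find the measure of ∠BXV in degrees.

1. ∠BVX = 38°  [linear pair at V on XN]
2. ∠VBX = 45°  [linear pair at B on XL]
3. ∠BXV = 97°  [△XBV]

∠BXV = 97°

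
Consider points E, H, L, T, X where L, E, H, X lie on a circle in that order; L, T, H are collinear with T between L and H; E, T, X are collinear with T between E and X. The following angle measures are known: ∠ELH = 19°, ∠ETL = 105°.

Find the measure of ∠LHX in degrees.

∠LHX = 56°

1. ∠EXH = 19°  [same arc EH]
2. ∠HTX = 105°  [vertical angles at T]
3. ∠LHX = 56°  [△HTX]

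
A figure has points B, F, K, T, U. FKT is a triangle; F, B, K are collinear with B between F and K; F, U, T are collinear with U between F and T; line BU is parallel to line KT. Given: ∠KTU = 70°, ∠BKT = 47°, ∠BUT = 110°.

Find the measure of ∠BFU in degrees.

∠BFU = 63°

1. ∠FKT = 47°  [B on ray KF]
2. ∠BUF = 70°  [linear pair at U on FT]
3. ∠FBU = 47°  [BU∥KT, corresponding at B]
4. ∠BFU = 63°  [△FBU]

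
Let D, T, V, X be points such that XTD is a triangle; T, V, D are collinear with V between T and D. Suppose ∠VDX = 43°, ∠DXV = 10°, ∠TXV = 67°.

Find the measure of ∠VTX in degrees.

∠VTX = 60°

1. ∠DVX = 127°  [△XVD]
2. ∠TVX = 53°  [linear pair at V on TD]
3. ∠VTX = 60°  [△XTV]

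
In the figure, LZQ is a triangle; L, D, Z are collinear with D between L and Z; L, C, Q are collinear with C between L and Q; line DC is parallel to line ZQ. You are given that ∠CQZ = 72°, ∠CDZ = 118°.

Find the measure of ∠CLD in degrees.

∠CLD = 46°

1. ∠LQZ = 72°  [C on ray QL]
2. ∠CDL = 62°  [linear pair at D on LZ]
3. ∠DCL = 72°  [DC∥ZQ, corresponding at C]
4. ∠CLD = 46°  [△LDC]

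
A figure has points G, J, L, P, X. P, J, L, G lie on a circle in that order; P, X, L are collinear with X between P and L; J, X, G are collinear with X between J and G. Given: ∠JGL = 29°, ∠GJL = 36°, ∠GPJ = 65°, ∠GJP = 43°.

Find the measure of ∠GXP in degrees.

∠GXP = 72°

1. ∠GPL = 36°  [same arc LG]
2. ∠JGP = 72°  [△PJG]
3. ∠GXP = 72°  [△PXG]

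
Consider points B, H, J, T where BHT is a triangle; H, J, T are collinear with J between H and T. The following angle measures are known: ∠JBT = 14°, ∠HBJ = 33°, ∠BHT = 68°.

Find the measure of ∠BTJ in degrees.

1. ∠BHJ = 68°  [J on ray HT]
2. ∠BJH = 79°  [△BHJ]
3. ∠BJT = 101°  [linear pair at J on HT]
4. ∠BTJ = 65°  [△BJT]

∠BTJ = 65°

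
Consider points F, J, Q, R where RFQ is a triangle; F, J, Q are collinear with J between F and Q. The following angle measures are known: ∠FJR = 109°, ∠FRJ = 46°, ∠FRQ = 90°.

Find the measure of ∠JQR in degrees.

∠JQR = 65°

1. ∠JFR = 25°  [△RFJ]
2. ∠QFR = 25°  [J on ray FQ]
3. ∠FQR = 65°  [△RFQ]
4. ∠JQR = 65°  [J on ray QF]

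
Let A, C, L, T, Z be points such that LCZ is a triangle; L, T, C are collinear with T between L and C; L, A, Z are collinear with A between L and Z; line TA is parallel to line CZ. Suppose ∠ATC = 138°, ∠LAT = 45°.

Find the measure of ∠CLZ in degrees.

∠CLZ = 93°

1. ∠ATL = 42°  [linear pair at T on LC]
2. ∠ALT = 93°  [△LTA]
3. ∠CLZ = 93°  [T on LC, A on LZ]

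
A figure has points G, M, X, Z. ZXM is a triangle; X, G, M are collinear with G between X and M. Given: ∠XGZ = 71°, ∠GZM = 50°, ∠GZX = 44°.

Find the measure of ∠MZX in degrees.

1. ∠GXZ = 65°  [△ZXG]
2. ∠MGZ = 109°  [linear pair at G on XM]
3. ∠GMZ = 21°  [△ZGM]
4. ∠MXZ = 65°  [G on ray XM]
5. ∠XMZ = 21°  [G on ray MX]
6. ∠MZX = 94°  [△ZXM]

∠MZX = 94°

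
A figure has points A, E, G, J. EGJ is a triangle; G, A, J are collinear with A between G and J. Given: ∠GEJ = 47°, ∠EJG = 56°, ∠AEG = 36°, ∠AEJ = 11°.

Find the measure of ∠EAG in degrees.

∠EAG = 67°

1. ∠AJE = 56°  [A on ray JG]
2. ∠EAJ = 113°  [△EAJ]
3. ∠EAG = 67°  [linear pair at A on GJ]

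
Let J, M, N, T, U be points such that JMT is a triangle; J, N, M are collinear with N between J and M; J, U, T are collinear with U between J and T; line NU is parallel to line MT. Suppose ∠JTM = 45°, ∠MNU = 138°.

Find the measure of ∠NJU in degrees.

1. ∠JUN = 45°  [NU∥MT, corresponding at U]
2. ∠JNU = 42°  [linear pair at N on JM]
3. ∠NJU = 93°  [△JNU]

∠NJU = 93°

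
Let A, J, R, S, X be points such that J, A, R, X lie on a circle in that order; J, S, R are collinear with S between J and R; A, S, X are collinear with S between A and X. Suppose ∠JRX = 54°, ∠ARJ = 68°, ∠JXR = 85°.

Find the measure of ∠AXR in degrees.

∠AXR = 17°

1. ∠JAX = 54°  [same arc JX]
2. ∠RJX = 41°  [△JRX]
3. ∠AXJ = 68°  [same arc JA]
4. ∠AJX = 58°  [△JAX]
5. ∠RAX = 41°  [same arc RX]
6. ∠ARX = 122°  [cyclic JARX, opposite ∠J+∠R]
7. ∠AXR = 17°  [△ARX]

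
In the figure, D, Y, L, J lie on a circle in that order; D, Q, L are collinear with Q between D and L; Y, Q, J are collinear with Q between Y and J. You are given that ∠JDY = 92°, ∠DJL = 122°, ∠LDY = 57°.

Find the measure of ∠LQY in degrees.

1. ∠JLY = 88°  [cyclic DYLJ, opposite ∠D+∠L]
2. ∠DYL = 58°  [cyclic DYLJ, opposite ∠Y+∠J]
3. ∠LJY = 57°  [same arc YL]
4. ∠DLY = 65°  [△DYL]
5. ∠JYL = 35°  [△YLJ]
6. ∠LQY = 80°  [△YQL]

∠LQY = 80°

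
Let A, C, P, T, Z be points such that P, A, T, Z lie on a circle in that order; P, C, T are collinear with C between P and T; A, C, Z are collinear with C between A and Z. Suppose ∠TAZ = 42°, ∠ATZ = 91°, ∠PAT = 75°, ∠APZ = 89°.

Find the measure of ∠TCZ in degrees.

∠TCZ = 100°

1. ∠TPZ = 42°  [same arc TZ]
2. ∠AZT = 47°  [△ATZ]
3. ∠PZT = 105°  [cyclic PATZ, opposite ∠A+∠Z]
4. ∠PTZ = 33°  [△PTZ]
5. ∠TCZ = 100°  [△TCZ]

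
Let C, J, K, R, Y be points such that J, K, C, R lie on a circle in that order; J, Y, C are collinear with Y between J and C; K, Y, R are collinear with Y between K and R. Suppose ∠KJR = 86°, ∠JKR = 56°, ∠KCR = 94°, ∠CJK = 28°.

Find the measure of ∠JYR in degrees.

1. ∠JCR = 56°  [same arc JR]
2. ∠CRK = 28°  [same arc KC]
3. ∠CYR = 96°  [△CYR]
4. ∠JYR = 84°  [linear pair at Y on JC]

∠JYR = 84°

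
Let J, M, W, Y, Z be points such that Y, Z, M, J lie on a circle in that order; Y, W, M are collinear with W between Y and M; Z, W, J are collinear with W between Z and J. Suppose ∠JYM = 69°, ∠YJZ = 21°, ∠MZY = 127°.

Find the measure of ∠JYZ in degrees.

1. ∠MJY = 53°  [cyclic YZMJ, opposite ∠Z+∠J]
2. ∠JMY = 58°  [△YMJ]
3. ∠JZY = 58°  [same arc YJ]
4. ∠JYZ = 101°  [△YZJ]

∠JYZ = 101°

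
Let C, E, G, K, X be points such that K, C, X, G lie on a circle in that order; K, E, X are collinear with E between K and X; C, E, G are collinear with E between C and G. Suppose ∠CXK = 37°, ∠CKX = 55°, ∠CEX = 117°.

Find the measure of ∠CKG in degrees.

1. ∠GCX = 26°  [△CEX]
2. ∠CGX = 55°  [same arc CX]
3. ∠CXG = 99°  [△CXG]
4. ∠CKG = 81°  [cyclic KCXG, opposite ∠K+∠X]

∠CKG = 81°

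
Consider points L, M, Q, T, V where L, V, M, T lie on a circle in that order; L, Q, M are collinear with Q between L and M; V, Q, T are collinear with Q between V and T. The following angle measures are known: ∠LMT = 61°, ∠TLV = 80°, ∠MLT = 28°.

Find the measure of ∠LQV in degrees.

1. ∠LVT = 61°  [same arc LT]
2. ∠LTV = 39°  [△LVT]
3. ∠MVT = 28°  [same arc MT]
4. ∠LMV = 39°  [same arc LV]
5. ∠MQV = 113°  [△VQM]
6. ∠LQV = 67°  [linear pair at Q on LM]

∠LQV = 67°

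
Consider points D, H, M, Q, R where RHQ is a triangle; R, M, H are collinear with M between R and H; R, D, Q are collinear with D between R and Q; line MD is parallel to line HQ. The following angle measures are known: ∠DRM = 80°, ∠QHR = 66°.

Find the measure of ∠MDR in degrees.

∠MDR = 34°

1. ∠HRQ = 80°  [M on RH, D on RQ]
2. ∠HQR = 34°  [△RHQ]
3. ∠MDR = 34°  [MD∥HQ, corresponding at D]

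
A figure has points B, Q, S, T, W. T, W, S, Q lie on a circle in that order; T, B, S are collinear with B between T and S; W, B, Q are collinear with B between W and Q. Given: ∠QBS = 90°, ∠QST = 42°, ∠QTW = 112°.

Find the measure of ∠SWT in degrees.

1. ∠TBW = 90°  [vertical angles at B]
2. ∠QWT = 42°  [same arc TQ]
3. ∠TQW = 26°  [△TWQ]
4. ∠STW = 48°  [△TBW]
5. ∠TSW = 26°  [same arc TW]
6. ∠SWT = 106°  [△TWS]

∠SWT = 106°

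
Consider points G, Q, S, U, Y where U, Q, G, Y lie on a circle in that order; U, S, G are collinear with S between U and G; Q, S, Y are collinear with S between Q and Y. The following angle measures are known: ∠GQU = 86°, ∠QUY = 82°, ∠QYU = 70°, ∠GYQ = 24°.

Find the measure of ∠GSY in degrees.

∠GSY = 128°

1. ∠UQY = 28°  [△UQY]
2. ∠UGY = 28°  [same arc UY]
3. ∠GSY = 128°  [△GSY]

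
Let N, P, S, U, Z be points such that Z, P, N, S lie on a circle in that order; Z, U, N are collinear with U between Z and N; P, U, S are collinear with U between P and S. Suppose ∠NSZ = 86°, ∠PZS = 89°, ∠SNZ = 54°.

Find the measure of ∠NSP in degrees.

∠NSP = 49°

1. ∠NZS = 40°  [△ZNS]
2. ∠PNS = 91°  [cyclic ZPNS, opposite ∠Z+∠N]
3. ∠NPS = 40°  [same arc NS]
4. ∠NSP = 49°  [△PNS]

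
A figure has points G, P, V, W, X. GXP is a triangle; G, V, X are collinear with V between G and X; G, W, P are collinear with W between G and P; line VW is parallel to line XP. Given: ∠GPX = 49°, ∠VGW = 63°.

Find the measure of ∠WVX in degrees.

1. ∠GWV = 49°  [VW∥XP, corresponding at W]
2. ∠GVW = 68°  [△GVW]
3. ∠WVX = 112°  [linear pair at V on GX]

∠WVX = 112°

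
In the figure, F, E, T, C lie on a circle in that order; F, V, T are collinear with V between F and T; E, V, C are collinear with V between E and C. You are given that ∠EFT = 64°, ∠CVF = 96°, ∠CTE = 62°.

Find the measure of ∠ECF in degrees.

∠ECF = 30°

1. ∠ECT = 64°  [same arc ET]
2. ∠EVT = 96°  [vertical angles at V]
3. ∠CET = 54°  [△ETC]
4. ∠ETF = 30°  [△EVT]
5. ∠ECF = 30°  [same arc FE]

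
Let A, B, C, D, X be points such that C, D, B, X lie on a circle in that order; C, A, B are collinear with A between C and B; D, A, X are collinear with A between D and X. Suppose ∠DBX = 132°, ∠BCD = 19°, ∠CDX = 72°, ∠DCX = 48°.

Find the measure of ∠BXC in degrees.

∠BXC = 79°

1. ∠BXD = 19°  [same arc DB]
2. ∠CBX = 72°  [same arc CX]
3. ∠BDX = 29°  [△DBX]
4. ∠BCX = 29°  [same arc BX]
5. ∠BXC = 79°  [△CBX]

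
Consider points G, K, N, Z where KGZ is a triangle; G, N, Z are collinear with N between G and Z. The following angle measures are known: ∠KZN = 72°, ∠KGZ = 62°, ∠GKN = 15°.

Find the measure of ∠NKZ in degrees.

1. ∠KGN = 62°  [N on ray GZ]
2. ∠GNK = 103°  [△KGN]
3. ∠KNZ = 77°  [linear pair at N on GZ]
4. ∠NKZ = 31°  [△KNZ]

∠NKZ = 31°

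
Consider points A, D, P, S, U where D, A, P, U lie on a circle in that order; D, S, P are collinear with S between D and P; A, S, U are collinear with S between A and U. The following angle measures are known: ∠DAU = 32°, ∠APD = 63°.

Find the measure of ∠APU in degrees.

∠APU = 95°

1. ∠AUD = 63°  [same arc DA]
2. ∠ADU = 85°  [△DAU]
3. ∠APU = 95°  [cyclic DAPU, opposite ∠D+∠P]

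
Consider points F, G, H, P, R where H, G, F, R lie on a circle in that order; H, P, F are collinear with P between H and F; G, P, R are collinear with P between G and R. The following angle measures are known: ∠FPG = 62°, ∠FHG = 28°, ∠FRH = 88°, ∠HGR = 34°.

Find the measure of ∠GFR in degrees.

1. ∠FRG = 28°  [same arc GF]
2. ∠FGH = 92°  [cyclic HGFR, opposite ∠G+∠R]
3. ∠GFH = 60°  [△HGF]
4. ∠FGR = 58°  [△GPF]
5. ∠GFR = 94°  [△GFR]

∠GFR = 94°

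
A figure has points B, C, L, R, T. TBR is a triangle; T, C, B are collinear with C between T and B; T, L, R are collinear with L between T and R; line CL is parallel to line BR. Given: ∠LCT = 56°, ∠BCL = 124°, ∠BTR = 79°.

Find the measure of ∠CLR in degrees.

∠CLR = 135°

1. ∠RBT = 56°  [CL∥BR, corresponding at C]
2. ∠BRT = 45°  [△TBR]
3. ∠CLT = 45°  [CL∥BR, corresponding at L]
4. ∠CLR = 135°  [linear pair at L on TR]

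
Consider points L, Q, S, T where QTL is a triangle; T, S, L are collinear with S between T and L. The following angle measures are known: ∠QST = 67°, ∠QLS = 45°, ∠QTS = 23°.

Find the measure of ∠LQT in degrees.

∠LQT = 112°

1. ∠QLT = 45°  [S on ray LT]
2. ∠LTQ = 23°  [S on ray TL]
3. ∠LQT = 112°  [△QTL]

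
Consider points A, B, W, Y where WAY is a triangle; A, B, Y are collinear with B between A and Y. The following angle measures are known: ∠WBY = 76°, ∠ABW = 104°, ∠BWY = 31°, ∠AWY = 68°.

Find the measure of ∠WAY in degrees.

1. ∠BYW = 73°  [△WBY]
2. ∠AYW = 73°  [B on ray YA]
3. ∠WAY = 39°  [△WAY]

∠WAY = 39°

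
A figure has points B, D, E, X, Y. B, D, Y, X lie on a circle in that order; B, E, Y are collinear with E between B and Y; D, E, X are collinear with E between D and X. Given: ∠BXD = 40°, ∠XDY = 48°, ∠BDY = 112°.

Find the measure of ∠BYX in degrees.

∠BYX = 64°

1. ∠XBY = 48°  [same arc YX]
2. ∠BXY = 68°  [cyclic BDYX, opposite ∠D+∠X]
3. ∠BYX = 64°  [△BYX]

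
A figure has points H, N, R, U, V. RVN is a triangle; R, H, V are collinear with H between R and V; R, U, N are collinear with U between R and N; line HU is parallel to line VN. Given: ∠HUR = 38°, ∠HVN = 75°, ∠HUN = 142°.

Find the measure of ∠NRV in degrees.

∠NRV = 67°

1. ∠RNV = 38°  [HU∥VN, corresponding at U]
2. ∠NVR = 75°  [H on ray VR]
3. ∠NRV = 67°  [△RVN]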